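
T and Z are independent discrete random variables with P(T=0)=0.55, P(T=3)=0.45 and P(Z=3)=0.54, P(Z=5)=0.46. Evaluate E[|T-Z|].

E[|T-Z|] = Σ_t Σ_z |t-z| · P(T=t)P(Z=z)
 = 3·0.297 + 5·0.253 + 0·0.243 + 2·0.207
 = 0.891 + 1.265 + 0 + 0.414
 = 2.57

2.57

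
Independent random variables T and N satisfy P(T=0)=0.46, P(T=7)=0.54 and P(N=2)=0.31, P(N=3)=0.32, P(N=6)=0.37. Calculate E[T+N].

7.58

E[T+N] = Σ_t Σ_n (t+n) · P(T=t)P(N=n)
 = 2·0.1426 + 3·0.1472 + 6·0.1702 + 9·0.1674 + 10·0.1728 + 13·0.1998
 = 0.2852 + 0.4416 + 1.0212 + 1.5066 + 1.728 + 2.5974
 = 7.58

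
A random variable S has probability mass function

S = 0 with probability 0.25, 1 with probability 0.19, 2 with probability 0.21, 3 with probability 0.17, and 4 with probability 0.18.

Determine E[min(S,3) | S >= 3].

3

P(S >= 3) = 0.17 + 0.18 = 0.35.
E[min(S,3) | S >= 3] = [3·0.17 + 3·0.18] / 0.35
 = 1.05 / 0.35
 = 3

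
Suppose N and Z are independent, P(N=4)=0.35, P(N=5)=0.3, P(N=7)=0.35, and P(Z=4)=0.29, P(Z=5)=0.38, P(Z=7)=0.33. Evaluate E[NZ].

E[NZ] = Σ_n Σ_z nz · P(N=n)P(Z=z)
 = 16·0.1015 + 20·0.133 + 28·0.1155 + 20·0.087 + 25·0.114 + 35·0.099 + 28·0.1015 + 35·0.133 + 49·0.1155
 = 1.624 + 2.66 + 3.234 + 1.74 + 2.85 + 3.465 + 2.842 + 4.655 + 5.6595
 = 28.7295

28.7295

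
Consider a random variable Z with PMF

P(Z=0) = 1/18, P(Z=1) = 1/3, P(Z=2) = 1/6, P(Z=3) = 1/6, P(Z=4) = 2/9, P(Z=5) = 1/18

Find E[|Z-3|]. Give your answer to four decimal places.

1.3333

E[|Z-3|] = Σ |z-3|·P(Z=z)
 = 3·1/18 + 2·1/3 + 1·1/6 + 0·1/6 + 1·2/9 + 2·1/18
 = 1/6 + 2/3 + 1/6 + 0 + 2/9 + 1/9
 = 4/3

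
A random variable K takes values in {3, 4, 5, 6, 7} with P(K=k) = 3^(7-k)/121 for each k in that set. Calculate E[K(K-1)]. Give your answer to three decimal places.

E[K(K-1)] = Σ k(k-1)·P(K=k)
 = 6·81/121 + 12·27/121 + 20·9/121 + 30·3/121 + 42·1/121
 = 486/121 + 324/121 + 180/121 + 90/121 + 42/121
 = 102/11

9.273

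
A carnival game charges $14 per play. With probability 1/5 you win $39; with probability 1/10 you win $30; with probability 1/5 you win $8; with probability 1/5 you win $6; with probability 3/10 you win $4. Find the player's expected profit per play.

E[payout] = 39·1/5 + 30·1/10 + 8·1/5 + 6·1/5 + 4·3/10
 = 39/5 + 3 + 8/5 + 6/5 + 6/5
 = 74/5
Net = 74/5 - 14 = 4/5

0.8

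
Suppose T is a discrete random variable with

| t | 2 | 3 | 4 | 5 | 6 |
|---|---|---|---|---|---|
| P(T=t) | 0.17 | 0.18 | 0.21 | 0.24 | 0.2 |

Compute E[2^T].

E[2^T] = Σ 2^t·P(T=t)
 = 4·0.17 + 8·0.18 + 16·0.21 + 32·0.24 + 64·0.2
 = 0.68 + 1.44 + 3.36 + 7.68 + 12.8
 = 25.96

25.96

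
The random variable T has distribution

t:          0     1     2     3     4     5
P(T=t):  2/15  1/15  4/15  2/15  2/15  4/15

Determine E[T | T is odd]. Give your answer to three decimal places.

3.857

P(T is odd) = 1/15 + 2/15 + 4/15 = 7/15.
E[T | T is odd] = [1·1/15 + 3·2/15 + 5·4/15] / (7/15)
 = 9/5 / (7/15)
 = 27/7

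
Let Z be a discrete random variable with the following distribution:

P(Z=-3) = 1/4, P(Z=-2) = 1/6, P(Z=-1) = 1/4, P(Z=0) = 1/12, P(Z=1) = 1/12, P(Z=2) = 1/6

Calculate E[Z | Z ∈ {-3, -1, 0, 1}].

P(Z ∈ {-3, -1, 0, 1}) = 1/4 + 1/4 + 1/12 + 1/12 = 2/3.
E[Z | Z ∈ {-3, -1, 0, 1}] = [(-3)·1/4 + (-1)·1/4 + 0·1/12 + 1·1/12] / (2/3)
 = -11/12 / (2/3)
 = -11/8

-1.375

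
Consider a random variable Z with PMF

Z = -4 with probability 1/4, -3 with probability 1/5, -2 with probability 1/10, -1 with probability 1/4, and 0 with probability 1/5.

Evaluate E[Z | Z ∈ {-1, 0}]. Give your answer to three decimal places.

-0.556

P(Z ∈ {-1, 0}) = 1/4 + 1/5 = 9/20.
E[Z | Z ∈ {-1, 0}] = [(-1)·1/4 + 0·1/5] / (9/20)
 = -1/4 / (9/20)
 = -5/9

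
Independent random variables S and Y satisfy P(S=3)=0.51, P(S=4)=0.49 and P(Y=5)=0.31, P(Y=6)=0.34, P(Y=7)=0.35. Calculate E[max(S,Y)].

6.04

E[max(S,Y)] = Σ_s Σ_y max(s,y) · P(S=s)P(Y=y)
 = 5·0.1581 + 6·0.1734 + 7·0.1785 + 5·0.1519 + 6·0.1666 + 7·0.1715
 = 0.7905 + 1.0404 + 1.2495 + 0.7595 + 0.9996 + 1.2005
 = 6.04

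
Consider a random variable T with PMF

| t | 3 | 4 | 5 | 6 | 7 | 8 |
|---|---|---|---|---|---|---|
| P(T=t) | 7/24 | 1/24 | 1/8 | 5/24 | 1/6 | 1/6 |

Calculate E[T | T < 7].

P(T < 7) = 7/24 + 1/24 + 1/8 + 5/24 = 2/3.
E[T | T < 7] = [3·7/24 + 4·1/24 + 5·1/8 + 6·5/24] / (2/3)
 = 35/12 / (2/3)
 = 35/8

4.375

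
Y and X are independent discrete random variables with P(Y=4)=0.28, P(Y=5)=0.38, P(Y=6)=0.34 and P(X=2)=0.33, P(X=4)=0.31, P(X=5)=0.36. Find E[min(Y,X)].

E[min(Y,X)] = Σ_y Σ_x min(y,x) · P(Y=y)P(X=x)
 = 2·0.0924 + 4·0.0868 + 4·0.1008 + 2·0.1254 + 4·0.1178 + 5·0.1368 + 2·0.1122 + 4·0.1054 + 5·0.1224
 = 0.1848 + 0.3472 + 0.4032 + 0.2508 + 0.4712 + 0.684 + 0.2244 + 0.4216 + 0.612
 = 3.5992

3.5992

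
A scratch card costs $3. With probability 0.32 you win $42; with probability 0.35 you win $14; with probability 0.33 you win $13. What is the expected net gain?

E[payout] = 42·0.32 + 14·0.35 + 13·0.33
 = 13.44 + 4.9 + 4.29
 = 22.63
Net = 22.63 - 3 = 19.63

19.63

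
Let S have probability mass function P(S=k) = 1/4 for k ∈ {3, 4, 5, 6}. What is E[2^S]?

30

E[2^S] = Σ 2^s·P(S=s)
 = 8·1/4 + 16·1/4 + 32·1/4 + 64·1/4
 = 2 + 4 + 8 + 16
 = 30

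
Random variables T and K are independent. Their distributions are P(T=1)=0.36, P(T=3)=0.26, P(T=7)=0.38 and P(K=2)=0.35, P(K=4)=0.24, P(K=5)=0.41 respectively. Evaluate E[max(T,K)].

5.0512

E[max(T,K)] = Σ_t Σ_k max(t,k) · P(T=t)P(K=k)
 = 2·0.126 + 4·0.0864 + 5·0.1476 + 3·0.091 + 4·0.0624 + 5·0.1066 + 7·0.133 + 7·0.0912 + 7·0.1558
 = 0.252 + 0.3456 + 0.738 + 0.273 + 0.2496 + 0.533 + 0.931 + 0.6384 + 1.0906
 = 5.0512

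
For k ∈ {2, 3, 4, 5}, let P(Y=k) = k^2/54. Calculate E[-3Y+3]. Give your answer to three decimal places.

E[-3Y+3] = Σ (-3y+3)·P(Y=y)
 = (-3)·2/27 + (-6)·1/6 + (-9)·8/27 + (-12)·25/54
 = (-2/9) + (-1) + (-8/3) + (-50/9)
 = -85/9

-9.444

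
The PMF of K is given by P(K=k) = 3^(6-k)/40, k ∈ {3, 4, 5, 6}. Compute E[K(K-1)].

E[K(K-1)] = Σ k(k-1)·P(K=k)
 = 6·27/40 + 12·9/40 + 20·3/40 + 30·1/40
 = 81/20 + 27/10 + 3/2 + 3/4
 = 9

9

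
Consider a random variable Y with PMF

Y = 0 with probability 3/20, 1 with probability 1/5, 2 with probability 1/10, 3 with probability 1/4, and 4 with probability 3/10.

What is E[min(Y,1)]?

0.85

E[min(Y,1)] = Σ min(y,1)·P(Y=y)
 = 0·3/20 + 1·1/5 + 1·1/10 + 1·1/4 + 1·3/10
 = 0 + 1/5 + 1/10 + 1/4 + 3/10
 = 17/20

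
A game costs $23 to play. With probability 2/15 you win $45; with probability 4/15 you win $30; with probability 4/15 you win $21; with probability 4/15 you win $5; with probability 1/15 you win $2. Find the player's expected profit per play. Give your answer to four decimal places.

-1.9333

E[payout] = 45·2/15 + 30·4/15 + 21·4/15 + 5·4/15 + 2·1/15
 = 6 + 8 + 28/5 + 4/3 + 2/15
 = 316/15
Net = 316/15 - 23 = -29/15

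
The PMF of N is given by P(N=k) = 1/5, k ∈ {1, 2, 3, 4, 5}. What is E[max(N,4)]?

4.2

E[max(N,4)] = Σ max(n,4)·P(N=n)
 = 4·1/5 + 4·1/5 + 4·1/5 + 4·1/5 + 5·1/5
 = 4/5 + 4/5 + 4/5 + 4/5 + 1
 = 21/5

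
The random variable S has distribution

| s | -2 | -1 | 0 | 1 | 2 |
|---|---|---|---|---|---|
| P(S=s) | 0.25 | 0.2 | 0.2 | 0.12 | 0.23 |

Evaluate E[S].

E[S] = Σ s·P(S=s)
 = (-2)·0.25 + (-1)·0.2 + 0·0.2 + 1·0.12 + 2·0.23
 = (-0.5) + (-0.2) + 0 + 0.12 + 0.46
 = -0.12

-0.12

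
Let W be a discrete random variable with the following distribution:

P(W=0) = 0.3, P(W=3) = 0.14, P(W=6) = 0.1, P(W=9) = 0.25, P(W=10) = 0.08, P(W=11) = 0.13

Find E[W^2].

E[W^2] = Σ w^2·P(W=w)
 = 0·0.3 + 9·0.14 + 36·0.1 + 81·0.25 + 100·0.08 + 121·0.13
 = 0 + 1.26 + 3.6 + 20.25 + 8 + 15.73
 = 48.84

48.84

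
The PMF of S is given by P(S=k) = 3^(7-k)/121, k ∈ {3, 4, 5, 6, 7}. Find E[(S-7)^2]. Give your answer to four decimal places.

E[(S-7)^2] = Σ (s-7)^2·P(S=s)
 = 16·81/121 + 9·27/121 + 4·9/121 + 1·3/121 + 0·1/121
 = 1296/121 + 243/121 + 36/121 + 3/121 + 0
 = 1578/121

13.0413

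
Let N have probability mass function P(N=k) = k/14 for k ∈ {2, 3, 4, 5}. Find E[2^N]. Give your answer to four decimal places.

18.2857

E[2^N] = Σ 2^n·P(N=n)
 = 4·1/7 + 8·3/14 + 16·2/7 + 32·5/14
 = 4/7 + 12/7 + 32/7 + 80/7
 = 128/7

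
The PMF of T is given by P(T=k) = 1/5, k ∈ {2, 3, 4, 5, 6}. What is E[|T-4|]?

1.2

E[|T-4|] = Σ |t-4|·P(T=t)
 = 2·1/5 + 1·1/5 + 0·1/5 + 1·1/5 + 2·1/5
 = 2/5 + 1/5 + 0 + 1/5 + 2/5
 = 6/5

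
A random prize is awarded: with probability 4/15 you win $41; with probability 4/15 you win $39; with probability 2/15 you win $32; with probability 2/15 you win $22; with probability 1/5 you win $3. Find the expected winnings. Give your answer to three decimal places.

E[payout] = 41·4/15 + 39·4/15 + 32·2/15 + 22·2/15 + 3·1/5
 = 164/15 + 52/5 + 64/15 + 44/15 + 3/5
 = 437/15

29.133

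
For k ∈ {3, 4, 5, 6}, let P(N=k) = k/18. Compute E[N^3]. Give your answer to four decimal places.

125.4444

E[N^3] = Σ n^3·P(N=n)
 = 27·1/6 + 64·2/9 + 125·5/18 + 216·1/3
 = 9/2 + 128/9 + 625/18 + 72
 = 1129/9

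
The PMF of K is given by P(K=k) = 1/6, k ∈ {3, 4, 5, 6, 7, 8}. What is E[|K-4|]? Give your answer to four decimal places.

1.8333

E[|K-4|] = Σ |k-4|·P(K=k)
 = 1·1/6 + 0·1/6 + 1·1/6 + 2·1/6 + 3·1/6 + 4·1/6
 = 1/6 + 0 + 1/6 + 1/3 + 1/2 + 2/3
 = 11/6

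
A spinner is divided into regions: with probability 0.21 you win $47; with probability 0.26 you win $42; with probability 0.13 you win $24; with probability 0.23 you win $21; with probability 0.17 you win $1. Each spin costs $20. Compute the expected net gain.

E[payout] = 47·0.21 + 42·0.26 + 24·0.13 + 21·0.23 + 1·0.17
 = 9.87 + 10.92 + 3.12 + 4.83 + 0.17
 = 28.91
Net = 28.91 - 20 = 8.91

8.91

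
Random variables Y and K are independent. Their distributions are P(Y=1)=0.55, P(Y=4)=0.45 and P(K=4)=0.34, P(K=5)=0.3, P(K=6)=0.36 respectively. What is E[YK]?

E[YK] = Σ_y Σ_k yk · P(Y=y)P(K=k)
 = 4·0.187 + 5·0.165 + 6·0.198 + 16·0.153 + 20·0.135 + 24·0.162
 = 0.748 + 0.825 + 1.188 + 2.448 + 2.7 + 3.888
 = 11.797

11.797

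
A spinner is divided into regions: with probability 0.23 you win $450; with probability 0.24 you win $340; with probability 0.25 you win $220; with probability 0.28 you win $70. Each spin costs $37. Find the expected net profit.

E[payout] = 450·0.23 + 340·0.24 + 220·0.25 + 70·0.28
 = 103.5 + 81.6 + 55 + 19.6
 = 259.7
Net = 259.7 - 37 = 222.7

222.7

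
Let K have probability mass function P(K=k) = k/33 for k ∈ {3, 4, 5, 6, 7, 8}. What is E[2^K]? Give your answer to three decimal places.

E[2^K] = Σ 2^k·P(K=k)
 = 8·1/11 + 16·4/33 + 32·5/33 + 64·2/11 + 128·7/33 + 256·8/33
 = 8/11 + 64/33 + 160/33 + 128/11 + 896/33 + 2048/33
 = 1192/11

108.364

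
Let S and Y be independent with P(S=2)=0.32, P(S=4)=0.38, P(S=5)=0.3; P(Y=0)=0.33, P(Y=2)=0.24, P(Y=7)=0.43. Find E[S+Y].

E[S+Y] = Σ_s Σ_y (s+y) · P(S=s)P(Y=y)
 = 2·0.1056 + 4·0.0768 + 9·0.1376 + 4·0.1254 + 6·0.0912 + 11·0.1634 + 5·0.099 + 7·0.072 + 12·0.129
 = 0.2112 + 0.3072 + 1.2384 + 0.5016 + 0.5472 + 1.7974 + 0.495 + 0.504 + 1.548
 = 7.15

7.15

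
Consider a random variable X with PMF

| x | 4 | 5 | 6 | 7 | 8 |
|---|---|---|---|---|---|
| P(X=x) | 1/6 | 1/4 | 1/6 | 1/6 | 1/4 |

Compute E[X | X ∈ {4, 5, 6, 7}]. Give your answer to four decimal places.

P(X ∈ {4, 5, 6, 7}) = 1/6 + 1/4 + 1/6 + 1/6 = 3/4.
E[X | X ∈ {4, 5, 6, 7}] = [4·1/6 + 5·1/4 + 6·1/6 + 7·1/6] / (3/4)
 = 49/12 / (3/4)
 = 49/9

5.4444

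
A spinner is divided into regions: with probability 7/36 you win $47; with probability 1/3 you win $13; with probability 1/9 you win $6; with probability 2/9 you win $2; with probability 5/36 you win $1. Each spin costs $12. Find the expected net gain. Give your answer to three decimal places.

E[payout] = 47·7/36 + 13·1/3 + 6·1/9 + 2·2/9 + 1·5/36
 = 329/36 + 13/3 + 2/3 + 4/9 + 5/36
 = 265/18
Net = 265/18 - 12 = 49/18

2.722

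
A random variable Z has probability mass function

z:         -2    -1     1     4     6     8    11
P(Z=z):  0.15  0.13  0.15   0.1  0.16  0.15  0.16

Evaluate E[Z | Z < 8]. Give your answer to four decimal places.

P(Z < 8) = 0.15 + 0.13 + 0.15 + 0.1 + 0.16 = 0.69.
E[Z | Z < 8] = [(-2)·0.15 + (-1)·0.13 + 1·0.15 + 4·0.1 + 6·0.16] / 0.69
 = 1.08 / 0.69
 = 36/23

1.5652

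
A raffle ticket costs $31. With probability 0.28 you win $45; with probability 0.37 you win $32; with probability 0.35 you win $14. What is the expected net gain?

E[payout] = 45·0.28 + 32·0.37 + 14·0.35
 = 12.6 + 11.84 + 4.9
 = 29.34
Net = 29.34 - 31 = -1.66

-1.66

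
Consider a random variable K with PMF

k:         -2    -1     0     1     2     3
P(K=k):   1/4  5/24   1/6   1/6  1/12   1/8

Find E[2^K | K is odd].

P(K is odd) = 5/24 + 1/6 + 1/8 = 1/2.
E[2^K | K is odd] = [1/2·5/24 + 2·1/6 + 8·1/8] / (1/2)
 = 23/16 / (1/2)
 = 23/8

2.875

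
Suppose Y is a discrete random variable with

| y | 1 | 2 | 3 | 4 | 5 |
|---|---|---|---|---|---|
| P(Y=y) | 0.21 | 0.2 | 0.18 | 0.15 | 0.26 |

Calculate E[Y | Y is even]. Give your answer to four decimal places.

P(Y is even) = 0.2 + 0.15 = 0.35.
E[Y | Y is even] = [2·0.2 + 4·0.15] / 0.35
 = 1 / 0.35
 = 20/7

2.8571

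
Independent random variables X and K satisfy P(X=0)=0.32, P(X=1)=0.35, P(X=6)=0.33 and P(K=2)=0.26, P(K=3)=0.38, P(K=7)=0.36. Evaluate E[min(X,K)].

E[min(X,K)] = Σ_x Σ_k min(x,k) · P(X=x)P(K=k)
 = 0·0.0832 + 0·0.1216 + 0·0.1152 + 1·0.091 + 1·0.133 + 1·0.126 + 2·0.0858 + 3·0.1254 + 6·0.1188
 = 0 + 0 + 0 + 0.091 + 0.133 + 0.126 + 0.1716 + 0.3762 + 0.7128
 = 1.6106

1.6106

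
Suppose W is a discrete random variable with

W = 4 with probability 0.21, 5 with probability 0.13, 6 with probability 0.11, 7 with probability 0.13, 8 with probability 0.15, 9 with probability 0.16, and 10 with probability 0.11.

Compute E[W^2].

E[W^2] = Σ w^2·P(W=w)
 = 16·0.21 + 25·0.13 + 36·0.11 + 49·0.13 + 64·0.15 + 81·0.16 + 100·0.11
 = 3.36 + 3.25 + 3.96 + 6.37 + 9.6 + 12.96 + 11
 = 50.5

50.5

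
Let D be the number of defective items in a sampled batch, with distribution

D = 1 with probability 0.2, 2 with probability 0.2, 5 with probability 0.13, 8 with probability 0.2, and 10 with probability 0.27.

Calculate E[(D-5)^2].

13.55

E[(D-5)^2] = Σ (d-5)^2·P(D=d)
 = 16·0.2 + 9·0.2 + 0·0.13 + 9·0.2 + 25·0.27
 = 3.2 + 1.8 + 0 + 1.8 + 6.75
 = 13.55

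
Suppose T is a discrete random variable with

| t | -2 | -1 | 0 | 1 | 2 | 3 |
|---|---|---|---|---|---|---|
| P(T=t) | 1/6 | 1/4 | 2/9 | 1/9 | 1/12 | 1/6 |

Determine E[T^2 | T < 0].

2.2

P(T < 0) = 1/6 + 1/4 = 5/12.
E[T^2 | T < 0] = [4·1/6 + 1·1/4] / (5/12)
 = 11/12 / (5/12)
 = 11/5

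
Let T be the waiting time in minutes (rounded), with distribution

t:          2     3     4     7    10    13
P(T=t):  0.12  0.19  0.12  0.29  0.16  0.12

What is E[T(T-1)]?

48.12

E[T(T-1)] = Σ t(t-1)·P(T=t)
 = 2·0.12 + 6·0.19 + 12·0.12 + 42·0.29 + 90·0.16 + 156·0.12
 = 0.24 + 1.14 + 1.44 + 12.18 + 14.4 + 18.72
 = 48.12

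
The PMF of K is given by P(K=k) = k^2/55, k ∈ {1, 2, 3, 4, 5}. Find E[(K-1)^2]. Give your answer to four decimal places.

E[(K-1)^2] = Σ (k-1)^2·P(K=k)
 = 0·1/55 + 1·4/55 + 4·9/55 + 9·16/55 + 16·5/11
 = 0 + 4/55 + 36/55 + 144/55 + 80/11
 = 584/55

10.6182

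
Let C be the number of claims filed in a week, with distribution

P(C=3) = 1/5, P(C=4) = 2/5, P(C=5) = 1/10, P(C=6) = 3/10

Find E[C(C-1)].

17

E[C(C-1)] = Σ c(c-1)·P(C=c)
 = 6·1/5 + 12·2/5 + 20·1/10 + 30·3/10
 = 6/5 + 24/5 + 2 + 9
 = 17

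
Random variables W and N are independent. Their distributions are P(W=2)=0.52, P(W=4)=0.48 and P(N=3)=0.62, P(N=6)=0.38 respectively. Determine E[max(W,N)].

4.4376

E[max(W,N)] = Σ_w Σ_n max(w,n) · P(W=w)P(N=n)
 = 3·0.3224 + 6·0.1976 + 4·0.2976 + 6·0.1824
 = 0.9672 + 1.1856 + 1.1904 + 1.0944
 = 4.4376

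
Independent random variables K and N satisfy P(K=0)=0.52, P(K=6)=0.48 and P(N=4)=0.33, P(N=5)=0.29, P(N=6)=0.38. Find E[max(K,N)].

E[max(K,N)] = Σ_k Σ_n max(k,n) · P(K=k)P(N=n)
 = 4·0.1716 + 5·0.1508 + 6·0.1976 + 6·0.1584 + 6·0.1392 + 6·0.1824
 = 0.6864 + 0.754 + 1.1856 + 0.9504 + 0.8352 + 1.0944
 = 5.506

5.506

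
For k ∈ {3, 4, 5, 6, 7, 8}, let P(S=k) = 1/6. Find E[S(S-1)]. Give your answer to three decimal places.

E[S(S-1)] = Σ s(s-1)·P(S=s)
 = 6·1/6 + 12·1/6 + 20·1/6 + 30·1/6 + 42·1/6 + 56·1/6
 = 1 + 2 + 10/3 + 5 + 7 + 28/3
 = 83/3

27.667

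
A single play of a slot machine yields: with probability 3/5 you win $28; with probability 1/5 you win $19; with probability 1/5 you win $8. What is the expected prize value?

E[payout] = 28·3/5 + 19·1/5 + 8·1/5
 = 84/5 + 19/5 + 8/5
 = 111/5

22.2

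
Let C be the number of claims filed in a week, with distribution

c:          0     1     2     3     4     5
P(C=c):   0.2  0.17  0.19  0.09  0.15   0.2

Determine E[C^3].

38.72

E[C^3] = Σ c^3·P(C=c)
 = 0·0.2 + 1·0.17 + 8·0.19 + 27·0.09 + 64·0.15 + 125·0.2
 = 0 + 0.17 + 1.52 + 2.43 + 9.6 + 25
 = 38.72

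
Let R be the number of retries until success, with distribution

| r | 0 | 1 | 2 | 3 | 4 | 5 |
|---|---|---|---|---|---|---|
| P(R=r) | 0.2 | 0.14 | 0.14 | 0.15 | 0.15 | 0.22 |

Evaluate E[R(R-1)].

E[R(R-1)] = Σ r(r-1)·P(R=r)
 = 0·0.2 + 0·0.14 + 2·0.14 + 6·0.15 + 12·0.15 + 20·0.22
 = 0 + 0 + 0.28 + 0.9 + 1.8 + 4.4
 = 7.38

7.38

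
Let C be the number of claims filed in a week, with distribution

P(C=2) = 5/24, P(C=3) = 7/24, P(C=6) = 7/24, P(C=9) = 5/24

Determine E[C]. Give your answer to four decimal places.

4.9167

E[C] = Σ c·P(C=c)
 = 2·5/24 + 3·7/24 + 6·7/24 + 9·5/24
 = 5/12 + 7/8 + 7/4 + 15/8
 = 59/12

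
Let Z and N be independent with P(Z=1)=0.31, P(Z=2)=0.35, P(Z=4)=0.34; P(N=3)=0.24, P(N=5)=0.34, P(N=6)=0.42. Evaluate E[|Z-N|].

E[|Z-N|] = Σ_z Σ_n |z-n| · P(Z=z)P(N=n)
 = 2·0.0744 + 4·0.1054 + 5·0.1302 + 1·0.084 + 3·0.119 + 4·0.147 + 1·0.0816 + 1·0.1156 + 2·0.1428
 = 0.1488 + 0.4216 + 0.651 + 0.084 + 0.357 + 0.588 + 0.0816 + 0.1156 + 0.2856
 = 2.7332

2.7332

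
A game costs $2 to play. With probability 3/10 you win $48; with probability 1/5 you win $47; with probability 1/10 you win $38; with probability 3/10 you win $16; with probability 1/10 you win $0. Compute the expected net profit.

30.4

E[payout] = 48·3/10 + 47·1/5 + 38·1/10 + 16·3/10 + 0·1/10
 = 72/5 + 47/5 + 19/5 + 24/5 + 0
 = 162/5
Net = 162/5 - 2 = 152/5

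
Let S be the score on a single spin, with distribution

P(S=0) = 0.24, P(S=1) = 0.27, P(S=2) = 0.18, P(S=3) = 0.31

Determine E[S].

E[S] = Σ s·P(S=s)
 = 0·0.24 + 1·0.27 + 2·0.18 + 3·0.31
 = 0 + 0.27 + 0.36 + 0.93
 = 1.56

1.56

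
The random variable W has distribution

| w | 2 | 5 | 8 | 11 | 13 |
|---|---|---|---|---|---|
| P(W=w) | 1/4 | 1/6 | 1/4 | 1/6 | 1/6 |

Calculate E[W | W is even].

P(W is even) = 1/4 + 1/4 = 1/2.
E[W | W is even] = [2·1/4 + 8·1/4] / (1/2)
 = 5/2 / (1/2)
 = 5

5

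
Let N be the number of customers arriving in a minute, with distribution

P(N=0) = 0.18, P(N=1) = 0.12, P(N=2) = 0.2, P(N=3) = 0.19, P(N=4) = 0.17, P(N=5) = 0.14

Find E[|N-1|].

1.83

E[|N-1|] = Σ |n-1|·P(N=n)
 = 1·0.18 + 0·0.12 + 1·0.2 + 2·0.19 + 3·0.17 + 4·0.14
 = 0.18 + 0 + 0.2 + 0.38 + 0.51 + 0.56
 = 1.83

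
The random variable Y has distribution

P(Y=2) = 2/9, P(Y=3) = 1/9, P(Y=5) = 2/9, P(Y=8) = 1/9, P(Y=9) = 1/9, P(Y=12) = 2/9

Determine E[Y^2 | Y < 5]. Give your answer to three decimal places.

P(Y < 5) = 2/9 + 1/9 = 1/3.
E[Y^2 | Y < 5] = [4·2/9 + 9·1/9] / (1/3)
 = 17/9 / (1/3)
 = 17/3

5.667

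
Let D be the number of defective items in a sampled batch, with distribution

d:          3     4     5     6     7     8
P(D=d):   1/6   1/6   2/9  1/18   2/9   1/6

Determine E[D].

E[D] = Σ d·P(D=d)
 = 3·1/6 + 4·1/6 + 5·2/9 + 6·1/18 + 7·2/9 + 8·1/6
 = 1/2 + 2/3 + 10/9 + 1/3 + 14/9 + 4/3
 = 11/2

5.5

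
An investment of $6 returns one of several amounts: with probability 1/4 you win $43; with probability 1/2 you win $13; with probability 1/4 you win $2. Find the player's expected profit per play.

E[payout] = 43·1/4 + 13·1/2 + 2·1/4
 = 43/4 + 13/2 + 1/2
 = 71/4
Net = 71/4 - 6 = 47/4

11.75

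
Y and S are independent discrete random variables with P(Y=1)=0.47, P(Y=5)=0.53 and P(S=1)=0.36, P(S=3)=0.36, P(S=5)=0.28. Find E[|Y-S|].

E[|Y-S|] = Σ_y Σ_s |y-s| · P(Y=y)P(S=s)
 = 0·0.1692 + 2·0.1692 + 4·0.1316 + 4·0.1908 + 2·0.1908 + 0·0.1484
 = 0 + 0.3384 + 0.5264 + 0.7632 + 0.3816 + 0
 = 2.0096

2.0096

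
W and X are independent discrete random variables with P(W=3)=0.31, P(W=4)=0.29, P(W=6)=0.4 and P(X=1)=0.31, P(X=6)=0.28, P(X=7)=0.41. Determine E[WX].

21.8214

E[WX] = Σ_w Σ_x wx · P(W=w)P(X=x)
 = 3·0.0961 + 18·0.0868 + 21·0.1271 + 4·0.0899 + 24·0.0812 + 28·0.1189 + 6·0.124 + 36·0.112 + 42·0.164
 = 0.2883 + 1.5624 + 2.6691 + 0.3596 + 1.9488 + 3.3292 + 0.744 + 4.032 + 6.888
 = 21.8214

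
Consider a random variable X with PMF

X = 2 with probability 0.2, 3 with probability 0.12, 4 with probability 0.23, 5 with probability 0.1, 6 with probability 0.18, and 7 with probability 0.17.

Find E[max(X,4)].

4.97

E[max(X,4)] = Σ max(x,4)·P(X=x)
 = 4·0.2 + 4·0.12 + 4·0.23 + 5·0.1 + 6·0.18 + 7·0.17
 = 0.8 + 0.48 + 0.92 + 0.5 + 1.08 + 1.19
 = 4.97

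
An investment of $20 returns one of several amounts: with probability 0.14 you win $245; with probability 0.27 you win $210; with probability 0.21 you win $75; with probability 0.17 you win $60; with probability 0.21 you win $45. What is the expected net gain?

106.4

E[payout] = 245·0.14 + 210·0.27 + 75·0.21 + 60·0.17 + 45·0.21
 = 34.3 + 56.7 + 15.75 + 10.2 + 9.45
 = 126.4
Net = 126.4 - 20 = 106.4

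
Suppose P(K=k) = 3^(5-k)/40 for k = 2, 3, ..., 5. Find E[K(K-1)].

4.1

E[K(K-1)] = Σ k(k-1)·P(K=k)
 = 2·27/40 + 6·9/40 + 12·3/40 + 20·1/40
 = 27/20 + 27/20 + 9/10 + 1/2
 = 41/10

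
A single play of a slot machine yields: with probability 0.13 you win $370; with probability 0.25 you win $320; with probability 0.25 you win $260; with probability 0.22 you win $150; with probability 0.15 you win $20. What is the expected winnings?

E[payout] = 370·0.13 + 320·0.25 + 260·0.25 + 150·0.22 + 20·0.15
 = 48.1 + 80 + 65 + 33 + 3
 = 229.1

229.1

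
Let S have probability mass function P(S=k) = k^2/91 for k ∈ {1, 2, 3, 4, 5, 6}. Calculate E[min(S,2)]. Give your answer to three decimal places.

E[min(S,2)] = Σ min(s,2)·P(S=s)
 = 1·1/91 + 2·4/91 + 2·9/91 + 2·16/91 + 2·25/91 + 2·36/91
 = 1/91 + 8/91 + 18/91 + 32/91 + 50/91 + 72/91
 = 181/91

1.989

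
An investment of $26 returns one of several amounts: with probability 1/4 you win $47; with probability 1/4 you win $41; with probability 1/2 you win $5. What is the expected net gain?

E[payout] = 47·1/4 + 41·1/4 + 5·1/2
 = 47/4 + 41/4 + 5/2
 = 49/2
Net = 49/2 - 26 = -3/2

-1.5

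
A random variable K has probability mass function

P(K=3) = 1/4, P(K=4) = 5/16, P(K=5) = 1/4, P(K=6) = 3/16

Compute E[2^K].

E[2^K] = Σ 2^k·P(K=k)
 = 8·1/4 + 16·5/16 + 32·1/4 + 64·3/16
 = 2 + 5 + 8 + 12
 = 27

27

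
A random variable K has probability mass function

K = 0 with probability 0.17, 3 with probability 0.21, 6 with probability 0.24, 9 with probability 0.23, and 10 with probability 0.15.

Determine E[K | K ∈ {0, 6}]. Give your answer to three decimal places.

P(K ∈ {0, 6}) = 0.17 + 0.24 = 0.41.
E[K | K ∈ {0, 6}] = [0·0.17 + 6·0.24] / 0.41
 = 1.44 / 0.41
 = 144/41

3.512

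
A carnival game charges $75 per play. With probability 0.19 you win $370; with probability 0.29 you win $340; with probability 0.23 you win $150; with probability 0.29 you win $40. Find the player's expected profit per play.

140

E[payout] = 370·0.19 + 340·0.29 + 150·0.23 + 40·0.29
 = 70.3 + 98.6 + 34.5 + 11.6
 = 215
Net = 215 - 75 = 140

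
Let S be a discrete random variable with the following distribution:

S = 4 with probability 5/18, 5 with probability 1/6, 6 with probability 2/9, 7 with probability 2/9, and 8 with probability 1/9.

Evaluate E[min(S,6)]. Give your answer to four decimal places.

E[min(S,6)] = Σ min(s,6)·P(S=s)
 = 4·5/18 + 5·1/6 + 6·2/9 + 6·2/9 + 6·1/9
 = 10/9 + 5/6 + 4/3 + 4/3 + 2/3
 = 95/18

5.2778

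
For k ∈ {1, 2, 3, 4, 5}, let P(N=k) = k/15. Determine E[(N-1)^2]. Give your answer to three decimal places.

E[(N-1)^2] = Σ (n-1)^2·P(N=n)
 = 0·1/15 + 1·2/15 + 4·1/5 + 9·4/15 + 16·1/3
 = 0 + 2/15 + 4/5 + 12/5 + 16/3
 = 26/3

8.667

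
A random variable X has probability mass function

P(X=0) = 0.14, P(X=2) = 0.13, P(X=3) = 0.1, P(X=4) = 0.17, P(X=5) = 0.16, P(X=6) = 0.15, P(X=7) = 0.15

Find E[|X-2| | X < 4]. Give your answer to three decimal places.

P(X < 4) = 0.14 + 0.13 + 0.1 = 0.37.
E[|X-2| | X < 4] = [2·0.14 + 0·0.13 + 1·0.1] / 0.37
 = 0.38 / 0.37
 = 38/37

1.027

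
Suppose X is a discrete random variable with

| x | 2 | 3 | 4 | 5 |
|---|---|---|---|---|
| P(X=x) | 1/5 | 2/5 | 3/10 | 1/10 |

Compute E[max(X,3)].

3.5

E[max(X,3)] = Σ max(x,3)·P(X=x)
 = 3·1/5 + 3·2/5 + 4·3/10 + 5·1/10
 = 3/5 + 6/5 + 6/5 + 1/2
 = 7/2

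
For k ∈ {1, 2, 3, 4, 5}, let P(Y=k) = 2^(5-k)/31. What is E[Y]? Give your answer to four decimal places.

E[Y] = Σ y·P(Y=y)
 = 1·16/31 + 2·8/31 + 3·4/31 + 4·2/31 + 5·1/31
 = 16/31 + 16/31 + 12/31 + 8/31 + 5/31
 = 57/31

1.8387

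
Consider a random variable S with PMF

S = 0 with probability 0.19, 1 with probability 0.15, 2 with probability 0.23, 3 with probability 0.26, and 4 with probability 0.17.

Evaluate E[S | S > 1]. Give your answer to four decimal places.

P(S > 1) = 0.23 + 0.26 + 0.17 = 0.66.
E[S | S > 1] = [2·0.23 + 3·0.26 + 4·0.17] / 0.66
 = 1.92 / 0.66
 = 32/11

2.9091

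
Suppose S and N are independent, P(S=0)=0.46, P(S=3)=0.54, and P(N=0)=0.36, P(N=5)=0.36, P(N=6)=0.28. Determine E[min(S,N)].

1.0368

E[min(S,N)] = Σ_s Σ_n min(s,n) · P(S=s)P(N=n)
 = 0·0.1656 + 0·0.1656 + 0·0.1288 + 0·0.1944 + 3·0.1944 + 3·0.1512
 = 0 + 0 + 0 + 0 + 0.5832 + 0.4536
 = 1.0368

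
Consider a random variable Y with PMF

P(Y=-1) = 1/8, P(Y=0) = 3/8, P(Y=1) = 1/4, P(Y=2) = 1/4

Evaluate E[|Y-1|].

E[|Y-1|] = Σ |y-1|·P(Y=y)
 = 2·1/8 + 1·3/8 + 0·1/4 + 1·1/4
 = 1/4 + 3/8 + 0 + 1/4
 = 7/8

0.875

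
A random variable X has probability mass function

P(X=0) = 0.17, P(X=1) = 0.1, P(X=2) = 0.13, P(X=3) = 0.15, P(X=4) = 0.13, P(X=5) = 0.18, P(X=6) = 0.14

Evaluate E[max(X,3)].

3.91

E[max(X,3)] = Σ max(x,3)·P(X=x)
 = 3·0.17 + 3·0.1 + 3·0.13 + 3·0.15 + 4·0.13 + 5·0.18 + 6·0.14
 = 0.51 + 0.3 + 0.39 + 0.45 + 0.52 + 0.9 + 0.84
 = 3.91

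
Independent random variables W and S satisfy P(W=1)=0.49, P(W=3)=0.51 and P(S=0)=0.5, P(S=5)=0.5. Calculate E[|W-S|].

2.5

E[|W-S|] = Σ_w Σ_s |w-s| · P(W=w)P(S=s)
 = 1·0.245 + 4·0.245 + 3·0.255 + 2·0.255
 = 0.245 + 0.98 + 0.765 + 0.51
 = 2.5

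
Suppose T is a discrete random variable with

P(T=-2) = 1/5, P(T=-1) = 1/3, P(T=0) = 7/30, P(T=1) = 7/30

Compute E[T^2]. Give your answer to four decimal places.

1.3667

E[T^2] = Σ t^2·P(T=t)
 = 4·1/5 + 1·1/3 + 0·7/30 + 1·7/30
 = 4/5 + 1/3 + 0 + 7/30
 = 41/30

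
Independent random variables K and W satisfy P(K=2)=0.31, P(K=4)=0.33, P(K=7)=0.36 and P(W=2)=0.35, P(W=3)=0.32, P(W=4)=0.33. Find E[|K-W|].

E[|K-W|] = Σ_k Σ_w |k-w| · P(K=k)P(W=w)
 = 0·0.1085 + 1·0.0992 + 2·0.1023 + 2·0.1155 + 1·0.1056 + 0·0.1089 + 5·0.126 + 4·0.1152 + 3·0.1188
 = 0 + 0.0992 + 0.2046 + 0.231 + 0.1056 + 0 + 0.63 + 0.4608 + 0.3564
 = 2.0876

2.0876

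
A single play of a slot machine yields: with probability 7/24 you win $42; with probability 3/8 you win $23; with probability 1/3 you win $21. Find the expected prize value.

E[payout] = 42·7/24 + 23·3/8 + 21·1/3
 = 49/4 + 69/8 + 7
 = 223/8

27.875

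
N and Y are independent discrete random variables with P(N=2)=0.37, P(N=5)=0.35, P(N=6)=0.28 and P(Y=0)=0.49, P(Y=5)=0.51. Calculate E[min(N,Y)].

E[min(N,Y)] = Σ_n Σ_y min(n,y) · P(N=n)P(Y=y)
 = 0·0.1813 + 2·0.1887 + 0·0.1715 + 5·0.1785 + 0·0.1372 + 5·0.1428
 = 0 + 0.3774 + 0 + 0.8925 + 0 + 0.714
 = 1.9839

1.9839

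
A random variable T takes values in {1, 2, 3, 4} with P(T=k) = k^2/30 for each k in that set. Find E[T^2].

11.8

E[T^2] = Σ t^2·P(T=t)
 = 1·1/30 + 4·2/15 + 9·3/10 + 16·8/15
 = 1/30 + 8/15 + 27/10 + 128/15
 = 59/5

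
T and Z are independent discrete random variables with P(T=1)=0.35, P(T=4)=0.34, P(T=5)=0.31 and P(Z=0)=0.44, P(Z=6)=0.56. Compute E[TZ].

10.9536

E[TZ] = Σ_t Σ_z tz · P(T=t)P(Z=z)
 = 0·0.154 + 6·0.196 + 0·0.1496 + 24·0.1904 + 0·0.1364 + 30·0.1736
 = 0 + 1.176 + 0 + 4.5696 + 0 + 5.208
 = 10.9536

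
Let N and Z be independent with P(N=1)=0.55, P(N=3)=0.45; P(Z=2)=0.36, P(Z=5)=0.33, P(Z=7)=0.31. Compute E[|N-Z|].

E[|N-Z|] = Σ_n Σ_z |n-z| · P(N=n)P(Z=z)
 = 1·0.198 + 4·0.1815 + 6·0.1705 + 1·0.162 + 2·0.1485 + 4·0.1395
 = 0.198 + 0.726 + 1.023 + 0.162 + 0.297 + 0.558
 = 2.964

2.964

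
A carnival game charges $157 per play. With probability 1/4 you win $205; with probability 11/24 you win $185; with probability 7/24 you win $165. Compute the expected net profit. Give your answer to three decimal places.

27.167

E[payout] = 205·1/4 + 185·11/24 + 165·7/24
 = 205/4 + 2035/24 + 385/8
 = 1105/6
Net = 1105/6 - 157 = 163/6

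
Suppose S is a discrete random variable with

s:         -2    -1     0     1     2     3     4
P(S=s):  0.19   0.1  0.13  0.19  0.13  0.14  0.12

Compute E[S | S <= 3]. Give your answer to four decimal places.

P(S <= 3) = 0.19 + 0.1 + 0.13 + 0.19 + 0.13 + 0.14 = 0.88.
E[S | S <= 3] = [(-2)·0.19 + (-1)·0.1 + 0·0.13 + 1·0.19 + 2·0.13 + 3·0.14] / 0.88
 = 0.39 / 0.88
 = 39/88

0.4432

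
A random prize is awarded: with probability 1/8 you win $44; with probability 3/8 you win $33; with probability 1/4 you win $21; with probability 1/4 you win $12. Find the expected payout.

E[payout] = 44·1/8 + 33·3/8 + 21·1/4 + 12·1/4
 = 11/2 + 99/8 + 21/4 + 3
 = 209/8

26.125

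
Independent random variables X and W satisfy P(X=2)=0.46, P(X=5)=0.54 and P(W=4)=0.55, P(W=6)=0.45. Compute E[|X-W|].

E[|X-W|] = Σ_x Σ_w |x-w| · P(X=x)P(W=w)
 = 2·0.253 + 4·0.207 + 1·0.297 + 1·0.243
 = 0.506 + 0.828 + 0.297 + 0.243
 = 1.874

1.874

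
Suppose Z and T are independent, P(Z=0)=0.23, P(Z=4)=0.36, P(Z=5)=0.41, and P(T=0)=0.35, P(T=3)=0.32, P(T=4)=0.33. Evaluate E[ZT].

7.9572

E[ZT] = Σ_z Σ_t zt · P(Z=z)P(T=t)
 = 0·0.0805 + 0·0.0736 + 0·0.0759 + 0·0.126 + 12·0.1152 + 16·0.1188 + 0·0.1435 + 15·0.1312 + 20·0.1353
 = 0 + 0 + 0 + 0 + 1.3824 + 1.9008 + 0 + 1.968 + 2.706
 = 7.9572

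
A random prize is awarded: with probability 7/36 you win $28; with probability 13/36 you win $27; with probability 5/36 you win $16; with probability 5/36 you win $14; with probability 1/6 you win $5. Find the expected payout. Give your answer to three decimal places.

E[payout] = 28·7/36 + 27·13/36 + 16·5/36 + 14·5/36 + 5·1/6
 = 49/9 + 39/4 + 20/9 + 35/18 + 5/6
 = 727/36

20.194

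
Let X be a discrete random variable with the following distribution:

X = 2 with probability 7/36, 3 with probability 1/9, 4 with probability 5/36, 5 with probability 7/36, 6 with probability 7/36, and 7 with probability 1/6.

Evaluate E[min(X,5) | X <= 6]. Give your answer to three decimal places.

3.867

P(X <= 6) = 7/36 + 1/9 + 5/36 + 7/36 + 7/36 = 5/6.
E[min(X,5) | X <= 6] = [2·7/36 + 3·1/9 + 4·5/36 + 5·7/36 + 5·7/36] / (5/6)
 = 29/9 / (5/6)
 = 58/15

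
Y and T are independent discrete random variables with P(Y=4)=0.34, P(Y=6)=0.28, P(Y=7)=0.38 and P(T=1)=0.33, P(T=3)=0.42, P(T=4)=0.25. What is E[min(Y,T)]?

E[min(Y,T)] = Σ_y Σ_t min(y,t) · P(Y=y)P(T=t)
 = 1·0.1122 + 3·0.1428 + 4·0.085 + 1·0.0924 + 3·0.1176 + 4·0.07 + 1·0.1254 + 3·0.1596 + 4·0.095
 = 0.1122 + 0.4284 + 0.34 + 0.0924 + 0.3528 + 0.28 + 0.1254 + 0.4788 + 0.38
 = 2.59

2.59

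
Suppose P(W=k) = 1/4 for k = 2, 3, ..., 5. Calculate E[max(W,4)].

4.25

E[max(W,4)] = Σ max(w,4)·P(W=w)
 = 4·1/4 + 4·1/4 + 4·1/4 + 5·1/4
 = 1 + 1 + 1 + 5/4
 = 17/4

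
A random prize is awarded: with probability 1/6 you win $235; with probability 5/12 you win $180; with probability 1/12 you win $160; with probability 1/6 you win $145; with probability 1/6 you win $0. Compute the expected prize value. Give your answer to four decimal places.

E[payout] = 235·1/6 + 180·5/12 + 160·1/12 + 145·1/6 + 0·1/6
 = 235/6 + 75 + 40/3 + 145/6 + 0
 = 455/3

151.6667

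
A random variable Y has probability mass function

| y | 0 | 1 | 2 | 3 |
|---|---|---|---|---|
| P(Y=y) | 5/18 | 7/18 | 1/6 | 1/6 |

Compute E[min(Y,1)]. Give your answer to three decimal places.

0.722

E[min(Y,1)] = Σ min(y,1)·P(Y=y)
 = 0·5/18 + 1·7/18 + 1·1/6 + 1·1/6
 = 0 + 7/18 + 1/6 + 1/6
 = 13/18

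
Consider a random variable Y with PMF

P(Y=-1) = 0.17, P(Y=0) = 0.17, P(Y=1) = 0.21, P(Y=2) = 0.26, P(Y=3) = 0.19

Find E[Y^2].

3.13

E[Y^2] = Σ y^2·P(Y=y)
 = 1·0.17 + 0·0.17 + 1·0.21 + 4·0.26 + 9·0.19
 = 0.17 + 0 + 0.21 + 1.04 + 1.71
 = 3.13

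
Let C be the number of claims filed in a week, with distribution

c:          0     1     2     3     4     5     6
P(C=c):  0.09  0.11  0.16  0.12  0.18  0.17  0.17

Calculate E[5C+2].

18.9

E[5C+2] = Σ (5c+2)·P(C=c)
 = 2·0.09 + 7·0.11 + 12·0.16 + 17·0.12 + 22·0.18 + 27·0.17 + 32·0.17
 = 0.18 + 0.77 + 1.92 + 2.04 + 3.96 + 4.59 + 5.44
 = 18.9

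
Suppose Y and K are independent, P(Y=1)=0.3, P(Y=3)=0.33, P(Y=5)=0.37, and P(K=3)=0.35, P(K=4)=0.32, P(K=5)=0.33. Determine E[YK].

E[YK] = Σ_y Σ_k yk · P(Y=y)P(K=k)
 = 3·0.105 + 4·0.096 + 5·0.099 + 9·0.1155 + 12·0.1056 + 15·0.1089 + 15·0.1295 + 20·0.1184 + 25·0.1221
 = 0.315 + 0.384 + 0.495 + 1.0395 + 1.2672 + 1.6335 + 1.9425 + 2.368 + 3.0525
 = 12.4972

12.4972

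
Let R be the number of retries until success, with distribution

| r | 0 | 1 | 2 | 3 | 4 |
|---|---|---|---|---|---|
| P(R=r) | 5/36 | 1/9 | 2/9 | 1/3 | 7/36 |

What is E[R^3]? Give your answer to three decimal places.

E[R^3] = Σ r^3·P(R=r)
 = 0·5/36 + 1·1/9 + 8·2/9 + 27·1/3 + 64·7/36
 = 0 + 1/9 + 16/9 + 9 + 112/9
 = 70/3

23.333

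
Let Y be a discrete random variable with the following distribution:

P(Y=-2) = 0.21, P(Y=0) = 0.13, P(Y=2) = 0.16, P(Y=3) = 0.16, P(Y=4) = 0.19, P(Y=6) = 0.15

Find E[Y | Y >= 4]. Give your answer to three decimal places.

4.882

P(Y >= 4) = 0.19 + 0.15 = 0.34.
E[Y | Y >= 4] = [4·0.19 + 6·0.15] / 0.34
 = 1.66 / 0.34
 = 83/17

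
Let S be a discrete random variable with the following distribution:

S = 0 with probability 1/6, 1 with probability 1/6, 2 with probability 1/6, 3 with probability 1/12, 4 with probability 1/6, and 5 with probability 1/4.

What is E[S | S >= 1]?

3.2

P(S >= 1) = 1/6 + 1/6 + 1/12 + 1/6 + 1/4 = 5/6.
E[S | S >= 1] = [1·1/6 + 2·1/6 + 3·1/12 + 4·1/6 + 5·1/4] / (5/6)
 = 8/3 / (5/6)
 = 16/5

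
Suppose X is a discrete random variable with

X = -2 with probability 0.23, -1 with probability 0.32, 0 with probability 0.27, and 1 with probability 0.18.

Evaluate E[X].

-0.6

E[X] = Σ x·P(X=x)
 = (-2)·0.23 + (-1)·0.32 + 0·0.27 + 1·0.18
 = (-0.46) + (-0.32) + 0 + 0.18
 = -0.6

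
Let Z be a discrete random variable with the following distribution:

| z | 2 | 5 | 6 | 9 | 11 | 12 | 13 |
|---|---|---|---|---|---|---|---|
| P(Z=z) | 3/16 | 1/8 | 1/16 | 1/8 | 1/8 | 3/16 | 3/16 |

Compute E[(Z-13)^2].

E[(Z-13)^2] = Σ (z-13)^2·P(Z=z)
 = 121·3/16 + 64·1/8 + 49·1/16 + 16·1/8 + 4·1/8 + 1·3/16 + 0·3/16
 = 363/16 + 8 + 49/16 + 2 + 1/2 + 3/16 + 0
 = 583/16

36.4375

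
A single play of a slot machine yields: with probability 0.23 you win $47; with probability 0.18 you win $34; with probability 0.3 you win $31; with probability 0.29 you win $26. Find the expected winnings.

33.77

E[payout] = 47·0.23 + 34·0.18 + 31·0.3 + 26·0.29
 = 10.81 + 6.12 + 9.3 + 7.54
 = 33.77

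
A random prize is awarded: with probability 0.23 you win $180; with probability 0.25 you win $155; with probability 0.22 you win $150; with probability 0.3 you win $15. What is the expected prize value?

117.65

E[payout] = 180·0.23 + 155·0.25 + 150·0.22 + 15·0.3
 = 41.4 + 38.75 + 33 + 4.5
 = 117.65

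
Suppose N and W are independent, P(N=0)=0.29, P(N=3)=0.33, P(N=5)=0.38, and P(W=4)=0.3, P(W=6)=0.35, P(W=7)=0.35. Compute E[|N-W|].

E[|N-W|] = Σ_n Σ_w |n-w| · P(N=n)P(W=w)
 = 4·0.087 + 6·0.1015 + 7·0.1015 + 1·0.099 + 3·0.1155 + 4·0.1155 + 1·0.114 + 1·0.133 + 2·0.133
 = 0.348 + 0.609 + 0.7105 + 0.099 + 0.3465 + 0.462 + 0.114 + 0.133 + 0.266
 = 3.088

3.088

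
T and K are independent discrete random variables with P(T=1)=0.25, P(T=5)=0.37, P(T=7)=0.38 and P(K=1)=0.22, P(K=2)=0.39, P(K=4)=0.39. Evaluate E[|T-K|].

E[|T-K|] = Σ_t Σ_k |t-k| · P(T=t)P(K=k)
 = 0·0.055 + 1·0.0975 + 3·0.0975 + 4·0.0814 + 3·0.1443 + 1·0.1443 + 6·0.0836 + 5·0.1482 + 3·0.1482
 = 0 + 0.0975 + 0.2925 + 0.3256 + 0.4329 + 0.1443 + 0.5016 + 0.741 + 0.4446
 = 2.98

2.98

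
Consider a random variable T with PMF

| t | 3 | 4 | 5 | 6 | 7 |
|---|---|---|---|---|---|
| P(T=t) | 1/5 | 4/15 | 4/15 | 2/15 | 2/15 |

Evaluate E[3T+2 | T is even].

P(T is even) = 4/15 + 2/15 = 2/5.
E[3T+2 | T is even] = [14·4/15 + 20·2/15] / (2/5)
 = 32/5 / (2/5)
 = 16

16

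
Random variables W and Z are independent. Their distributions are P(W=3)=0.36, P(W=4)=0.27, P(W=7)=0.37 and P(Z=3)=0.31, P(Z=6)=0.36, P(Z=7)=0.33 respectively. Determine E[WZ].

25.65

E[WZ] = Σ_w Σ_z wz · P(W=w)P(Z=z)
 = 9·0.1116 + 18·0.1296 + 21·0.1188 + 12·0.0837 + 24·0.0972 + 28·0.0891 + 21·0.1147 + 42·0.1332 + 49·0.1221
 = 1.0044 + 2.3328 + 2.4948 + 1.0044 + 2.3328 + 2.4948 + 2.4087 + 5.5944 + 5.9829
 = 25.65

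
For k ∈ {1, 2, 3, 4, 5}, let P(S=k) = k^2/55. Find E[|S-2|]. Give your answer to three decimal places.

2.127

E[|S-2|] = Σ |s-2|·P(S=s)
 = 1·1/55 + 0·4/55 + 1·9/55 + 2·16/55 + 3·5/11
 = 1/55 + 0 + 9/55 + 32/55 + 15/11
 = 117/55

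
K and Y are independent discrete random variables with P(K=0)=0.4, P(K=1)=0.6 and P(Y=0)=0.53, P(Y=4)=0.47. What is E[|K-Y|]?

1.916

E[|K-Y|] = Σ_k Σ_y |k-y| · P(K=k)P(Y=y)
 = 0·0.212 + 4·0.188 + 1·0.318 + 3·0.282
 = 0 + 0.752 + 0.318 + 0.846
 = 1.916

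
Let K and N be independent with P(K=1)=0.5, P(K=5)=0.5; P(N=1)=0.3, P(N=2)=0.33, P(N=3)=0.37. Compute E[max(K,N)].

E[max(K,N)] = Σ_k Σ_n max(k,n) · P(K=k)P(N=n)
 = 1·0.15 + 2·0.165 + 3·0.185 + 5·0.15 + 5·0.165 + 5·0.185
 = 0.15 + 0.33 + 0.555 + 0.75 + 0.825 + 0.925
 = 3.535

3.535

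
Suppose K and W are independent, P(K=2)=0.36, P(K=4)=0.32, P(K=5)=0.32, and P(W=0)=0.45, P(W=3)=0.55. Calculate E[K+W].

E[K+W] = Σ_k Σ_w (k+w) · P(K=k)P(W=w)
 = 2·0.162 + 5·0.198 + 4·0.144 + 7·0.176 + 5·0.144 + 8·0.176
 = 0.324 + 0.99 + 0.576 + 1.232 + 0.72 + 1.408
 = 5.25

5.25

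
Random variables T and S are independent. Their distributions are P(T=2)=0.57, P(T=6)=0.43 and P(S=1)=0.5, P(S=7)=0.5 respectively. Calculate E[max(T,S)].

E[max(T,S)] = Σ_t Σ_s max(t,s) · P(T=t)P(S=s)
 = 2·0.285 + 7·0.285 + 6·0.215 + 7·0.215
 = 0.57 + 1.995 + 1.29 + 1.505
 = 5.36

5.36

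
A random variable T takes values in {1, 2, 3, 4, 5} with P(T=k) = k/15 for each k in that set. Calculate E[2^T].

17.2

E[2^T] = Σ 2^t·P(T=t)
 = 2·1/15 + 4·2/15 + 8·1/5 + 16·4/15 + 32·1/3
 = 2/15 + 8/15 + 8/5 + 64/15 + 32/3
 = 86/5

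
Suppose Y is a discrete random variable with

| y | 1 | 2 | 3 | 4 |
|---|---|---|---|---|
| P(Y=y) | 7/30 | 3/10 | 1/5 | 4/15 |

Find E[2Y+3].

E[2Y+3] = Σ (2y+3)·P(Y=y)
 = 5·7/30 + 7·3/10 + 9·1/5 + 11·4/15
 = 7/6 + 21/10 + 9/5 + 44/15
 = 8

8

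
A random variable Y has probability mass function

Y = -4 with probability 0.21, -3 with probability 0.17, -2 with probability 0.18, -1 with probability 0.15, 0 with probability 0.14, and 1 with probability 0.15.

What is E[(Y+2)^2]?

E[(Y+2)^2] = Σ (y+2)^2·P(Y=y)
 = 4·0.21 + 1·0.17 + 0·0.18 + 1·0.15 + 4·0.14 + 9·0.15
 = 0.84 + 0.17 + 0 + 0.15 + 0.56 + 1.35
 = 3.07

3.07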